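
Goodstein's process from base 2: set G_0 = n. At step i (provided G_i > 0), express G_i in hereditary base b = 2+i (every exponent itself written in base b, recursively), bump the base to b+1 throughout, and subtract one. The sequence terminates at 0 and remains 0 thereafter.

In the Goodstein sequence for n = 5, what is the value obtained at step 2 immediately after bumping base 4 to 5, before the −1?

i=0: 5 = 2^2 + 1 (b=2); 2→3: 3^3 + 1 = 28; 28−1 = 27
i=1: 27 = 3^3 (b=3); 3→4: 4^4 = 256; 256−1 = 255
i=2: 255 = 3·4^3 + 3·4^2 + 3·4 + 3 (b=4); 4→5: 3·5^3 + 3·5^2 + 3·5 + 3 = 468; 468−1 = 467

468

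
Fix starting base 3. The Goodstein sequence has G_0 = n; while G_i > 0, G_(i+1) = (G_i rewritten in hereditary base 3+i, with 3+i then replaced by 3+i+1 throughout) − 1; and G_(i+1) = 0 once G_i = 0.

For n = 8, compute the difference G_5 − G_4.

0

i=0: 8 = 2·3 + 2 (b=3); 3→4: 2·4 + 2 = 10; 10−1 = 9
i=1: 9 = 2·4 + 1 (b=4); 4→5: 2·5 + 1 = 11; 11−1 = 10
i=2: 10 = 2·5 (b=5); 5→6: 2·6 = 12; 12−1 = 11
i=3: 11 = 6 + 5 (b=6); 6→7: 7 + 5 = 12; 12−1 = 11
i=4: 11 = 7 + 4 (b=7); 7→8: 8 + 4 = 12; 12−1 = 11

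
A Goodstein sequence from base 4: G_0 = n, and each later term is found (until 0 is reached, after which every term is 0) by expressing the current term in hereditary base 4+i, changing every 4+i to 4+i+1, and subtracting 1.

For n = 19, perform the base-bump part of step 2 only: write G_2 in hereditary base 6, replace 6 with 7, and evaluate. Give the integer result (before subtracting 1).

50

i=0: 19 = 4^2 + 3 (b=4); 4→5: 5^2 + 3 = 28; 28−1 = 27
i=1: 27 = 5^2 + 2 (b=5); 5→6: 6^2 + 2 = 38; 38−1 = 37
i=2: 37 = 6^2 + 1 (b=6); 6→7: 7^2 + 1 = 50; 50−1 = 49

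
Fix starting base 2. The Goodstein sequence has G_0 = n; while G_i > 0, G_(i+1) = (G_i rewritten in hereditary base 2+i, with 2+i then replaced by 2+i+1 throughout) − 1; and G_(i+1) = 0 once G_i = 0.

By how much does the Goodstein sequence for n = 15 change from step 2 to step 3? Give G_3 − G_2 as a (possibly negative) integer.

[0] 15 ≡ 2^(2 + 1) + 2^2 + 2 + 1 (base 2). Lift 3: 112. −1: 111.
[1] 111 ≡ 3^(3 + 1) + 3^3 + 3 (base 3). Lift 4: 1284. −1: 1283.
[2] 1283 ≡ 4^(4 + 1) + 4^4 + 3 (base 4). Lift 5: 18753. −1: 18752.

17469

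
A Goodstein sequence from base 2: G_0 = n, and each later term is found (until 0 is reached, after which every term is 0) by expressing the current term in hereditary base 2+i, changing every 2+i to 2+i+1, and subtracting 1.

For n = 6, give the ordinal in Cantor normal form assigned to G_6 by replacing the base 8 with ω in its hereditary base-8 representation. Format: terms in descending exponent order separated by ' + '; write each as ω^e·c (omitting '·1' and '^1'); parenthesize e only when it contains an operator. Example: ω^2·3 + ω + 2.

ω^5·5 + ω^4·5 + ω^3·5 + ω^2·5 + ω·5 + 3

base 2: 6 = 2^2 + 2; at 3: 3^3 + 3 = 30; next = 29
base 3: 29 = 3^3 + 2; at 4: 4^4 + 2 = 258; next = 257
base 4: 257 = 4^4 + 1; at 5: 5^5 + 1 = 3126; next = 3125
base 5: 3125 = 5^5; at 6: 6^6 = 46656; next = 46655
base 6: 46655 = 5·6^5 + 5·6^4 + 5·6^3 + 5·6^2 + 5·6 + 5; at 7: 5·7^5 + 5·7^4 + 5·7^3 + 5·7^2 + 5·7 + 5 = 98040; next = 98039
base 7: 98039 = 5·7^5 + 5·7^4 + 5·7^3 + 5·7^2 + 5·7 + 4; at 8: 5·8^5 + 5·8^4 + 5·8^3 + 5·8^2 + 5·8 + 4 = 187244; next = 187243
base 8: 187243 = 5·8^5 + 5·8^4 + 5·8^3 + 5·8^2 + 5·8 + 3; at 9: 5·9^5 + 5·9^4 + 5·9^3 + 5·9^2 + 5·9 + 3 = 332148; next = 332147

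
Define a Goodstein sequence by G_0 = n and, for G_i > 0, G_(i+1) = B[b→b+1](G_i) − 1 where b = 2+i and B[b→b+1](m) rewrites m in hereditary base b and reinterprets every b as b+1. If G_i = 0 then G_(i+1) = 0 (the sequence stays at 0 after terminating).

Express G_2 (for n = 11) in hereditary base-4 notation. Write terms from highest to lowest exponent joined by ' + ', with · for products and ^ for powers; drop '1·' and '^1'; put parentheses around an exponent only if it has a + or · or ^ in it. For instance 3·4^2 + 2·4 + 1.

4^(4 + 1) + 3

i=0: 11 = 2^(2 + 1) + 2 + 1 (b=2); 2→3: 3^(3 + 1) + 3 + 1 = 85; 85−1 = 84
i=1: 84 = 3^(3 + 1) + 3 (b=3); 3→4: 4^(4 + 1) + 4 = 1028; 1028−1 = 1027
i=2: 1027 = 4^(4 + 1) + 3 (b=4); 4→5: 5^(5 + 1) + 3 = 15628; 15628−1 = 15627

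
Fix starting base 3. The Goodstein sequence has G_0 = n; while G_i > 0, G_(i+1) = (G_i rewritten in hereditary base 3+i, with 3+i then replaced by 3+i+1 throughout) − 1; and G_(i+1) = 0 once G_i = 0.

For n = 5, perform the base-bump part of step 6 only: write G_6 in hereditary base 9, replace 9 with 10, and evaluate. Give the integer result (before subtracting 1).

(0) 5|_3 = 3 + 2 ↦ 4 + 2|_4 = 6 ⇒ 5
(1) 5|_4 = 4 + 1 ↦ 5 + 1|_5 = 6 ⇒ 5
(2) 5|_5 = 5 ↦ 6|_6 = 6 ⇒ 5
(3) 5|_6 = 5 ↦ 5|_7 = 5 ⇒ 4
(4) 4|_7 = 4 ↦ 4|_8 = 4 ⇒ 3
(5) 3|_8 = 3 ↦ 3|_9 = 3 ⇒ 2

2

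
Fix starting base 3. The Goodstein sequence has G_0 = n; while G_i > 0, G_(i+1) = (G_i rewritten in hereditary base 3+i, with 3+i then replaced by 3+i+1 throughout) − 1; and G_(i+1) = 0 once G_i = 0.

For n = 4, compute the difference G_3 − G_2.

(0) 4|_3 = 3 + 1 ↦ 4 + 1|_4 = 5 ⇒ 4
(1) 4|_4 = 4 ↦ 5|_5 = 5 ⇒ 4
(2) 4|_5 = 4 ↦ 4|_6 = 4 ⇒ 3

-1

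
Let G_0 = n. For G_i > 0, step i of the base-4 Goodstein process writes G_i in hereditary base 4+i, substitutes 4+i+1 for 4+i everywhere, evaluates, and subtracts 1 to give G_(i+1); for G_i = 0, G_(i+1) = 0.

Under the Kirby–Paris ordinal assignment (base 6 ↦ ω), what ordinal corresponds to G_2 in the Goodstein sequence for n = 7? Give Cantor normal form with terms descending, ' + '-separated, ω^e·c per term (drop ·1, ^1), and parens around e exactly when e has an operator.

G_0=7  [base 4] 4 + 3  →[4↦5]→  5 + 3 = 8  −1 ⇒ G_1=7
G_1=7  [base 5] 5 + 2  →[5↦6]→  6 + 2 = 8  −1 ⇒ G_2=7
G_2=7  [base 6] 6 + 1  →[6↦7]→  7 + 1 = 8  −1 ⇒ G_3=7

ω + 1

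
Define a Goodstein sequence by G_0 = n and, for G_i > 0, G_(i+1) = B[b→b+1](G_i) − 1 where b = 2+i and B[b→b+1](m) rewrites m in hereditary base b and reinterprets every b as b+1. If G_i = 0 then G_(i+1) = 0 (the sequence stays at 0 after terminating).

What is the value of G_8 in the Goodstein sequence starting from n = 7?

77777775

step 0: 7 = 2^2 + 2 + 1; sub 3 for 2: 3^3 + 3 + 1; = 31; G_1 = 31−1 = 30
step 1: 30 = 3^3 + 3; sub 4 for 3: 4^4 + 4; = 260; G_2 = 260−1 = 259
step 2: 259 = 4^4 + 3; sub 5 for 4: 5^5 + 3; = 3128; G_3 = 3128−1 = 3127
step 3: 3127 = 5^5 + 2; sub 6 for 5: 6^6 + 2; = 46658; G_4 = 46658−1 = 46657
step 4: 46657 = 6^6 + 1; sub 7 for 6: 7^7 + 1; = 823544; G_5 = 823544−1 = 823543
step 5: 823543 = 7^7; sub 8 for 7: 8^8; = 16777216; G_6 = 16777216−1 = 16777215
step 6: 16777215 = 7·8^7 + 7·8^6 + 7·8^5 + 7·8^4 + 7·8^3 + 7·8^2 + 7·8 + 7; sub 9 for 8: 7·9^7 + 7·9^6 + 7·9^5 + 7·9^4 + 7·9^3 + 7·9^2 + 7·9 + 7; = 37665880; G_7 = 37665880−1 = 37665879
step 7: 37665879 = 7·9^7 + 7·9^6 + 7·9^5 + 7·9^4 + 7·9^3 + 7·9^2 + 7·9 + 6; sub 10 for 9: 7·10^7 + 7·10^6 + 7·10^5 + 7·10^4 + 7·10^3 + 7·10^2 + 7·10 + 6; = 77777776; G_8 = 77777776−1 = 77777775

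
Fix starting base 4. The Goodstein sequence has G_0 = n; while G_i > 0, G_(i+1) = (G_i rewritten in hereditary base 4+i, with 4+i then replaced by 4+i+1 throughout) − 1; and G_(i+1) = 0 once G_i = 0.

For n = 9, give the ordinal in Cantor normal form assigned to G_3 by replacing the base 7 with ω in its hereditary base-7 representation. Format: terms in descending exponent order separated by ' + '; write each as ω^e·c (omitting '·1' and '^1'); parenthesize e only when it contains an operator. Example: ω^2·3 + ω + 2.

ω + 4

i=0: 9 = 2·4 + 1 (b=4); 4→5: 2·5 + 1 = 11; 11−1 = 10
i=1: 10 = 2·5 (b=5); 5→6: 2·6 = 12; 12−1 = 11
i=2: 11 = 6 + 5 (b=6); 6→7: 7 + 5 = 12; 12−1 = 11
i=3: 11 = 7 + 4 (b=7); 7→8: 8 + 4 = 12; 12−1 = 11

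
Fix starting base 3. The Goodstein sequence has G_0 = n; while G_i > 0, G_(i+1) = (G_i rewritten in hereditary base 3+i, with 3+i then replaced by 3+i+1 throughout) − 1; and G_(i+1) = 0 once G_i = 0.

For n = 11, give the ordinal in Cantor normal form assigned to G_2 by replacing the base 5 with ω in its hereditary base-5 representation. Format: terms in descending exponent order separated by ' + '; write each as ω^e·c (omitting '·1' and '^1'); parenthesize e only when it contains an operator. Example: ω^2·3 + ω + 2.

ω^2

step 0: 11 = 3^2 + 2; sub 4 for 3: 4^2 + 2; = 18; G_1 = 18−1 = 17
step 1: 17 = 4^2 + 1; sub 5 for 4: 5^2 + 1; = 26; G_2 = 26−1 = 25
step 2: 25 = 5^2; sub 6 for 5: 6^2; = 36; G_3 = 36−1 = 35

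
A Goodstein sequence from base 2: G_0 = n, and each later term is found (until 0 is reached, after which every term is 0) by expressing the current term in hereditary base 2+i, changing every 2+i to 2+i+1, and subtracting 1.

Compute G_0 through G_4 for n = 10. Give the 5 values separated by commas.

10, 83, 1025, 15625, 279935

base 2: 10 = 2^(2 + 1) + 2; at 3: 3^(3 + 1) + 3 = 84; next = 83
base 3: 83 = 3^(3 + 1) + 2; at 4: 4^(4 + 1) + 2 = 1026; next = 1025
base 4: 1025 = 4^(4 + 1) + 1; at 5: 5^(5 + 1) + 1 = 15626; next = 15625
base 5: 15625 = 5^(5 + 1); at 6: 6^(6 + 1) = 279936; next = 279935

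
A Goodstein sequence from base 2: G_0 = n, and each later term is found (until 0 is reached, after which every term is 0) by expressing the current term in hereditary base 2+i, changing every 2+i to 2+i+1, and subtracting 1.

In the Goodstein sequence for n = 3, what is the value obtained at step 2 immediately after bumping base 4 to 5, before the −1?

base 2: 3 = 2 + 1; at 3: 3 + 1 = 4; next = 3
base 3: 3 = 3; at 4: 4 = 4; next = 3
base 4: 3 = 3; at 5: 3 = 3; next = 2

3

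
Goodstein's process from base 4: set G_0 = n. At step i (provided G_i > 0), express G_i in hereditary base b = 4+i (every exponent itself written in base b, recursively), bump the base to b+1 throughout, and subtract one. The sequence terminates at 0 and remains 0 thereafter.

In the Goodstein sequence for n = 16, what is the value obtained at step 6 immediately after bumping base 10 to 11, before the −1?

(0) 16|_4 = 4^2 ↦ 5^2|_5 = 25 ⇒ 24
(1) 24|_5 = 4·5 + 4 ↦ 4·6 + 4|_6 = 28 ⇒ 27
(2) 27|_6 = 4·6 + 3 ↦ 4·7 + 3|_7 = 31 ⇒ 30
(3) 30|_7 = 4·7 + 2 ↦ 4·8 + 2|_8 = 34 ⇒ 33
(4) 33|_8 = 4·8 + 1 ↦ 4·9 + 1|_9 = 37 ⇒ 36
(5) 36|_9 = 4·9 ↦ 4·10|_10 = 40 ⇒ 39

42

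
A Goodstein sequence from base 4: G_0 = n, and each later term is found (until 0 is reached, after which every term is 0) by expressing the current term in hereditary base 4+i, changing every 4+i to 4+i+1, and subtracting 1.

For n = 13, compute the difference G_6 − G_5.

i=0: 13 = 3·4 + 1 (b=4); 4→5: 3·5 + 1 = 16; 16−1 = 15
i=1: 15 = 3·5 (b=5); 5→6: 3·6 = 18; 18−1 = 17
i=2: 17 = 2·6 + 5 (b=6); 6→7: 2·7 + 5 = 19; 19−1 = 18
i=3: 18 = 2·7 + 4 (b=7); 7→8: 2·8 + 4 = 20; 20−1 = 19
i=4: 19 = 2·8 + 3 (b=8); 8→9: 2·9 + 3 = 21; 21−1 = 20
i=5: 20 = 2·9 + 2 (b=9); 9→10: 2·10 + 2 = 22; 22−1 = 21

1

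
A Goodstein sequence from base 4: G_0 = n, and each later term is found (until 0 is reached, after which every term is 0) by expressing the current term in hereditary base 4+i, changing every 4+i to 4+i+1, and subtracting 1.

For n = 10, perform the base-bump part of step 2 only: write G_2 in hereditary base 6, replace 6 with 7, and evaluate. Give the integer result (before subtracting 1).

step 0: 10 = 2·4 + 2; sub 5 for 4: 2·5 + 2; = 12; G_1 = 12−1 = 11
step 1: 11 = 2·5 + 1; sub 6 for 5: 2·6 + 1; = 13; G_2 = 13−1 = 12
step 2: 12 = 2·6; sub 7 for 6: 2·7; = 14; G_3 = 14−1 = 13

14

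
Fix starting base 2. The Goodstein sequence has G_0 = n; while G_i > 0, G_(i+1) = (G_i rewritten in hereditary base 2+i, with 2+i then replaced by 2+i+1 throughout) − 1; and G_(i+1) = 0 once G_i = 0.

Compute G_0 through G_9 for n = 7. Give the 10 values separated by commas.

base 2: 7 = 2^2 + 2 + 1; at 3: 3^3 + 3 + 1 = 31; next = 30
base 3: 30 = 3^3 + 3; at 4: 4^4 + 4 = 260; next = 259
base 4: 259 = 4^4 + 3; at 5: 5^5 + 3 = 3128; next = 3127
base 5: 3127 = 5^5 + 2; at 6: 6^6 + 2 = 46658; next = 46657
base 6: 46657 = 6^6 + 1; at 7: 7^7 + 1 = 823544; next = 823543
base 7: 823543 = 7^7; at 8: 8^8 = 16777216; next = 16777215
base 8: 16777215 = 7·8^7 + 7·8^6 + 7·8^5 + 7·8^4 + 7·8^3 + 7·8^2 + 7·8 + 7; at 9: 7·9^7 + 7·9^6 + 7·9^5 + 7·9^4 + 7·9^3 + 7·9^2 + 7·9 + 7 = 37665880; next = 37665879
base 9: 37665879 = 7·9^7 + 7·9^6 + 7·9^5 + 7·9^4 + 7·9^3 + 7·9^2 + 7·9 + 6; at 10: 7·10^7 + 7·10^6 + 7·10^5 + 7·10^4 + 7·10^3 + 7·10^2 + 7·10 + 6 = 77777776; next = 77777775
base 10: 77777775 = 7·10^7 + 7·10^6 + 7·10^5 + 7·10^4 + 7·10^3 + 7·10^2 + 7·10 + 5; at 11: 7·11^7 + 7·11^6 + 7·11^5 + 7·11^4 + 7·11^3 + 7·11^2 + 7·11 + 5 = 150051214; next = 150051213

7, 30, 259, 3127, 46657, 823543, 16777215, 37665879, 77777775, 150051213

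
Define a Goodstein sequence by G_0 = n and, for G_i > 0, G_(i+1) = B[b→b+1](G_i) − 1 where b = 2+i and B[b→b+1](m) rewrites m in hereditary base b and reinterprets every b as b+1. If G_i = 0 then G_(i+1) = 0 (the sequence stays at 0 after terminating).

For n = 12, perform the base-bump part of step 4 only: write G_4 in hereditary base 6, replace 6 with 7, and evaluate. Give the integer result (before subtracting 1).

5764911

(0) 12|_2 = 2^(2 + 1) + 2^2 ↦ 3^(3 + 1) + 3^3|_3 = 108 ⇒ 107
(1) 107|_3 = 3^(3 + 1) + 2·3^2 + 2·3 + 2 ↦ 4^(4 + 1) + 2·4^2 + 2·4 + 2|_4 = 1066 ⇒ 1065
(2) 1065|_4 = 4^(4 + 1) + 2·4^2 + 2·4 + 1 ↦ 5^(5 + 1) + 2·5^2 + 2·5 + 1|_5 = 15686 ⇒ 15685
(3) 15685|_5 = 5^(5 + 1) + 2·5^2 + 2·5 ↦ 6^(6 + 1) + 2·6^2 + 2·6|_6 = 280020 ⇒ 280019
(4) 280019|_6 = 6^(6 + 1) + 2·6^2 + 6 + 5 ↦ 7^(7 + 1) + 2·7^2 + 7 + 5|_7 = 5764911 ⇒ 5764910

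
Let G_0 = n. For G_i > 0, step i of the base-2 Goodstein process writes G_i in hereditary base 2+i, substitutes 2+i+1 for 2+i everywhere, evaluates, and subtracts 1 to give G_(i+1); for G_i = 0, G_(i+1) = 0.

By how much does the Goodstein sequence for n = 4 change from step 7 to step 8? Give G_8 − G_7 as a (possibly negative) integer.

38

[0] 4 ≡ 2^2 (base 2). Lift 3: 27. −1: 26.
[1] 26 ≡ 2·3^2 + 2·3 + 2 (base 3). Lift 4: 42. −1: 41.
[2] 41 ≡ 2·4^2 + 2·4 + 1 (base 4). Lift 5: 61. −1: 60.
[3] 60 ≡ 2·5^2 + 2·5 (base 5). Lift 6: 84. −1: 83.
[4] 83 ≡ 2·6^2 + 6 + 5 (base 6). Lift 7: 110. −1: 109.
[5] 109 ≡ 2·7^2 + 7 + 4 (base 7). Lift 8: 140. −1: 139.
[6] 139 ≡ 2·8^2 + 8 + 3 (base 8). Lift 9: 174. −1: 173.
[7] 173 ≡ 2·9^2 + 9 + 2 (base 9). Lift 10: 212. −1: 211.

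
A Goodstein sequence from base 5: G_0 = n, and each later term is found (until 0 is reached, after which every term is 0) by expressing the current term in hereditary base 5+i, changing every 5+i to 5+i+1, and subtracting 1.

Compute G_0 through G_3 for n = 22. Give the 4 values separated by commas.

22, 25, 28, 31

i=0: 22 = 4·5 + 2 (b=5); 5→6: 4·6 + 2 = 26; 26−1 = 25
i=1: 25 = 4·6 + 1 (b=6); 6→7: 4·7 + 1 = 29; 29−1 = 28
i=2: 28 = 4·7 (b=7); 7→8: 4·8 = 32; 32−1 = 31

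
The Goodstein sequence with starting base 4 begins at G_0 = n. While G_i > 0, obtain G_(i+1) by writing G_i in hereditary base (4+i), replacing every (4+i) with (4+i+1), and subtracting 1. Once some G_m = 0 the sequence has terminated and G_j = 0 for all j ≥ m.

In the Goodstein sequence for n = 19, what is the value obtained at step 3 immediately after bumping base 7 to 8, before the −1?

64

[0] 19 ≡ 4^2 + 3 (base 4). Lift 5: 28. −1: 27.
[1] 27 ≡ 5^2 + 2 (base 5). Lift 6: 38. −1: 37.
[2] 37 ≡ 6^2 + 1 (base 6). Lift 7: 50. −1: 49.
[3] 49 ≡ 7^2 (base 7). Lift 8: 64. −1: 63.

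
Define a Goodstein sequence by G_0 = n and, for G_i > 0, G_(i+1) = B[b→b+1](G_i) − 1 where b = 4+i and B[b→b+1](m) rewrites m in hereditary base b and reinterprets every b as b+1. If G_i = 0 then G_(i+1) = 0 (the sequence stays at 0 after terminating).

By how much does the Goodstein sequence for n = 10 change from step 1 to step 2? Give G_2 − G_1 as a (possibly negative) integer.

step 0: 10 = 2·4 + 2; sub 5 for 4: 2·5 + 2; = 12; G_1 = 12−1 = 11
step 1: 11 = 2·5 + 1; sub 6 for 5: 2·6 + 1; = 13; G_2 = 13−1 = 12

1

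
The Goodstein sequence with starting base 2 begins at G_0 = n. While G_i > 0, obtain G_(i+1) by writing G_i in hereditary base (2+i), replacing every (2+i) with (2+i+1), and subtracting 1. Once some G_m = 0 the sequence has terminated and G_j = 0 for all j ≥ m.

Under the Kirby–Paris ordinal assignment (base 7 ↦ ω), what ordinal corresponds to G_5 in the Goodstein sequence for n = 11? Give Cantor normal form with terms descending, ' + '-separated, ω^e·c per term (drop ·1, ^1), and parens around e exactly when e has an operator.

11 —HB2→ 2^(2 + 1) + 2 + 1 —bump→ 3^(3 + 1) + 3 + 1 = 85 —(−1)→ 84
84 —HB3→ 3^(3 + 1) + 3 —bump→ 4^(4 + 1) + 4 = 1028 —(−1)→ 1027
1027 —HB4→ 4^(4 + 1) + 3 —bump→ 5^(5 + 1) + 3 = 15628 —(−1)→ 15627
15627 —HB5→ 5^(5 + 1) + 2 —bump→ 6^(6 + 1) + 2 = 279938 —(−1)→ 279937
279937 —HB6→ 6^(6 + 1) + 1 —bump→ 7^(7 + 1) + 1 = 5764802 —(−1)→ 5764801
5764801 —HB7→ 7^(7 + 1) —bump→ 8^(8 + 1) = 134217728 —(−1)→ 134217727

ω^(ω + 1)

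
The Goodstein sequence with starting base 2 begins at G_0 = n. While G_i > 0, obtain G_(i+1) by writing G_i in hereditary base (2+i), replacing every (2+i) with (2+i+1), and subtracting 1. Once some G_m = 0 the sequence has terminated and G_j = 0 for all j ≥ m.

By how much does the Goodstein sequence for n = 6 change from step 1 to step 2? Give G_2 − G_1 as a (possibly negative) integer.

6 —HB2→ 2^2 + 2 —bump→ 3^3 + 3 = 30 —(−1)→ 29
29 —HB3→ 3^3 + 2 —bump→ 4^4 + 2 = 258 —(−1)→ 257

228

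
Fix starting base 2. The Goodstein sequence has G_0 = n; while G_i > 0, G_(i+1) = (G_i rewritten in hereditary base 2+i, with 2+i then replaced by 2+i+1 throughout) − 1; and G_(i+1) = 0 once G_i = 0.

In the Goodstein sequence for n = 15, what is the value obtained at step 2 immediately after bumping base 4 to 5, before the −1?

18753

(0) 15|_2 = 2^(2 + 1) + 2^2 + 2 + 1 ↦ 3^(3 + 1) + 3^3 + 3 + 1|_3 = 112 ⇒ 111
(1) 111|_3 = 3^(3 + 1) + 3^3 + 3 ↦ 4^(4 + 1) + 4^4 + 4|_4 = 1284 ⇒ 1283
(2) 1283|_4 = 4^(4 + 1) + 4^4 + 3 ↦ 5^(5 + 1) + 5^5 + 3|_5 = 18753 ⇒ 18752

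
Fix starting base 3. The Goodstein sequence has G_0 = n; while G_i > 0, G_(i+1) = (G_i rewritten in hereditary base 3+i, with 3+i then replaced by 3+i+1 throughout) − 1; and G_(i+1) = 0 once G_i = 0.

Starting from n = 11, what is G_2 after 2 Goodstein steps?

25

(0) 11|_3 = 3^2 + 2 ↦ 4^2 + 2|_4 = 18 ⇒ 17
(1) 17|_4 = 4^2 + 1 ↦ 5^2 + 1|_5 = 26 ⇒ 25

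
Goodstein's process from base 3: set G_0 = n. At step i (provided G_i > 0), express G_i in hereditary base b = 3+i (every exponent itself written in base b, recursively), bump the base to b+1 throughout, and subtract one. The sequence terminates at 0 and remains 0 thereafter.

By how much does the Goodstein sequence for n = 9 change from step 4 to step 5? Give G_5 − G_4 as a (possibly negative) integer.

base 3: 9 = 3^2; at 4: 4^2 = 16; next = 15
base 4: 15 = 3·4 + 3; at 5: 3·5 + 3 = 18; next = 17
base 5: 17 = 3·5 + 2; at 6: 3·6 + 2 = 20; next = 19
base 6: 19 = 3·6 + 1; at 7: 3·7 + 1 = 22; next = 21
base 7: 21 = 3·7; at 8: 3·8 = 24; next = 23

2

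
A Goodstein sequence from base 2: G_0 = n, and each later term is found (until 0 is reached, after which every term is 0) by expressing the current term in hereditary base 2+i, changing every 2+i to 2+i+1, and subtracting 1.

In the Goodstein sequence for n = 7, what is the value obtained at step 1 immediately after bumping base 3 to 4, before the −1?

i=0: 7 = 2^2 + 2 + 1 (b=2); 2→3: 3^3 + 3 + 1 = 31; 31−1 = 30
i=1: 30 = 3^3 + 3 (b=3); 3→4: 4^4 + 4 = 260; 260−1 = 259

260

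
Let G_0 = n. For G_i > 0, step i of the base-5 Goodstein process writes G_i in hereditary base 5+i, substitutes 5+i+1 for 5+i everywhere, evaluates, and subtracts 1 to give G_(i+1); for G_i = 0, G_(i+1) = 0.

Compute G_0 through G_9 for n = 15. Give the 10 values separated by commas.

G_0=15  [base 5] 3·5  →[5↦6]→  3·6 = 18  −1 ⇒ G_1=17
G_1=17  [base 6] 2·6 + 5  →[6↦7]→  2·7 + 5 = 19  −1 ⇒ G_2=18
G_2=18  [base 7] 2·7 + 4  →[7↦8]→  2·8 + 4 = 20  −1 ⇒ G_3=19
G_3=19  [base 8] 2·8 + 3  →[8↦9]→  2·9 + 3 = 21  −1 ⇒ G_4=20
G_4=20  [base 9] 2·9 + 2  →[9↦10]→  2·10 + 2 = 22  −1 ⇒ G_5=21
G_5=21  [base 10] 2·10 + 1  →[10↦11]→  2·11 + 1 = 23  −1 ⇒ G_6=22
G_6=22  [base 11] 2·11  →[11↦12]→  2·12 = 24  −1 ⇒ G_7=23
G_7=23  [base 12] 12 + 11  →[12↦13]→  13 + 11 = 24  −1 ⇒ G_8=23
G_8=23  [base 13] 13 + 10  →[13↦14]→  14 + 10 = 24  −1 ⇒ G_9=23

15, 17, 18, 19, 20, 21, 22, 23, 23, 23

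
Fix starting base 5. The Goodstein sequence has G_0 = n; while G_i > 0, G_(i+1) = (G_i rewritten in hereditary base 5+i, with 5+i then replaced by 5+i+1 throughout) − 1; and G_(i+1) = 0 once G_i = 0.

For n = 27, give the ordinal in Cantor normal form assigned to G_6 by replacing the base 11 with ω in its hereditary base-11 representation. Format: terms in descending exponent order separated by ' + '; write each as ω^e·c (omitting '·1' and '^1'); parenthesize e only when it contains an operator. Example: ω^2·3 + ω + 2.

[0] 27 ≡ 5^2 + 2 (base 5). Lift 6: 38. −1: 37.
[1] 37 ≡ 6^2 + 1 (base 6). Lift 7: 50. −1: 49.
[2] 49 ≡ 7^2 (base 7). Lift 8: 64. −1: 63.
[3] 63 ≡ 7·8 + 7 (base 8). Lift 9: 70. −1: 69.
[4] 69 ≡ 7·9 + 6 (base 9). Lift 10: 76. −1: 75.
[5] 75 ≡ 7·10 + 5 (base 10). Lift 11: 82. −1: 81.
[6] 81 ≡ 7·11 + 4 (base 11). Lift 12: 88. −1: 87.

ω·7 + 4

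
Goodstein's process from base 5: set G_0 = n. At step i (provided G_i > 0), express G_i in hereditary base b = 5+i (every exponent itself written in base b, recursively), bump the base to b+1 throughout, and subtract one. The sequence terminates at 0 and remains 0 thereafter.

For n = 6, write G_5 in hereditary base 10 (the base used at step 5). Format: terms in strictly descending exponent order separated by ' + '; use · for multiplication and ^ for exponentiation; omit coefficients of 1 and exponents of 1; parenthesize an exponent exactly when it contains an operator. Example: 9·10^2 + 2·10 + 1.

i=0: 6 = 5 + 1 (b=5); 5→6: 6 + 1 = 7; 7−1 = 6
i=1: 6 = 6 (b=6); 6→7: 7 = 7; 7−1 = 6
i=2: 6 = 6 (b=7); 7→8: 6 = 6; 6−1 = 5
i=3: 5 = 5 (b=8); 8→9: 5 = 5; 5−1 = 4
i=4: 4 = 4 (b=9); 9→10: 4 = 4; 4−1 = 3
i=5: 3 = 3 (b=10); 10→11: 3 = 3; 3−1 = 2

3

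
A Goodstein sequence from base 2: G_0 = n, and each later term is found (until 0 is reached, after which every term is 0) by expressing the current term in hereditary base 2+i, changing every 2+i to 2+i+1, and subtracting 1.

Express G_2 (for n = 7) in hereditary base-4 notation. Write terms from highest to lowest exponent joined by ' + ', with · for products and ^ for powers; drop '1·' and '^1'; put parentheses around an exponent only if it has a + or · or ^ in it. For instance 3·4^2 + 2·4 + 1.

step 0: 7 = 2^2 + 2 + 1; sub 3 for 2: 3^3 + 3 + 1; = 31; G_1 = 31−1 = 30
step 1: 30 = 3^3 + 3; sub 4 for 3: 4^4 + 4; = 260; G_2 = 260−1 = 259

4^4 + 3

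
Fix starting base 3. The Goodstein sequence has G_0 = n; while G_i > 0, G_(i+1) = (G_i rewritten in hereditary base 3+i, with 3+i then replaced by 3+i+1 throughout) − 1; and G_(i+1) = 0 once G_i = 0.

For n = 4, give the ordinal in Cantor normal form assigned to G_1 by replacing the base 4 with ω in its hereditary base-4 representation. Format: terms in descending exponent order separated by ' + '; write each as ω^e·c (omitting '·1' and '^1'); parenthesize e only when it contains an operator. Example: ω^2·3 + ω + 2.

ω

4 —HB3→ 3 + 1 —bump→ 4 + 1 = 5 —(−1)→ 4
4 —HB4→ 4 —bump→ 5 = 5 —(−1)→ 4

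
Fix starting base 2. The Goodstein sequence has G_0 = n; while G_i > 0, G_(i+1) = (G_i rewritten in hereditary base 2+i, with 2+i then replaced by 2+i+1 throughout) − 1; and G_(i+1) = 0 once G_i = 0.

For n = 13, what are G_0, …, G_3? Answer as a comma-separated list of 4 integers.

13, 108, 1279, 16092

step 0: 13 = 2^(2 + 1) + 2^2 + 1; sub 3 for 2: 3^(3 + 1) + 3^3 + 1; = 109; G_1 = 109−1 = 108
step 1: 108 = 3^(3 + 1) + 3^3; sub 4 for 3: 4^(4 + 1) + 4^4; = 1280; G_2 = 1280−1 = 1279
step 2: 1279 = 4^(4 + 1) + 3·4^3 + 3·4^2 + 3·4 + 3; sub 5 for 4: 5^(5 + 1) + 3·5^3 + 3·5^2 + 3·5 + 3; = 16093; G_3 = 16093−1 = 16092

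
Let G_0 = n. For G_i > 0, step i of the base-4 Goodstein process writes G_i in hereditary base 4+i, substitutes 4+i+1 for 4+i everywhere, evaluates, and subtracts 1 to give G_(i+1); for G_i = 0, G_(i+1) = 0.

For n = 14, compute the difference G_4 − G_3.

1

14 —HB4→ 3·4 + 2 —bump→ 3·5 + 2 = 17 —(−1)→ 16
16 —HB5→ 3·5 + 1 —bump→ 3·6 + 1 = 19 —(−1)→ 18
18 —HB6→ 3·6 —bump→ 3·7 = 21 —(−1)→ 20
20 —HB7→ 2·7 + 6 —bump→ 2·8 + 6 = 22 —(−1)→ 21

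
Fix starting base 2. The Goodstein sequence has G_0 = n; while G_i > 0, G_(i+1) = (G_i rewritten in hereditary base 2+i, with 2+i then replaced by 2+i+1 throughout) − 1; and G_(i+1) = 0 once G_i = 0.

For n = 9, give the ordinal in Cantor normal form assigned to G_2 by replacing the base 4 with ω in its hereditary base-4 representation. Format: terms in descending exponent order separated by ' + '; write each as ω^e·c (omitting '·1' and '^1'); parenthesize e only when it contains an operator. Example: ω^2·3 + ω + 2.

G_0=9  [base 2] 2^(2 + 1) + 1  →[2↦3]→  3^(3 + 1) + 1 = 82  −1 ⇒ G_1=81
G_1=81  [base 3] 3^(3 + 1)  →[3↦4]→  4^(4 + 1) = 1024  −1 ⇒ G_2=1023
G_2=1023  [base 4] 3·4^4 + 3·4^3 + 3·4^2 + 3·4 + 3  →[4↦5]→  3·5^5 + 3·5^3 + 3·5^2 + 3·5 + 3 = 9843  −1 ⇒ G_3=9842

ω^ω·3 + ω^3·3 + ω^2·3 + ω·3 + 3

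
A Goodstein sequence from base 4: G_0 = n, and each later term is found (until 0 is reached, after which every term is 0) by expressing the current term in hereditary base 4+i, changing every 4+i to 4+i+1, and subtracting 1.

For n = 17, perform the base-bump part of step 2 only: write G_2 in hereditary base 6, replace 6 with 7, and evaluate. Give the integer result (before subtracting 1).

G_0 = 17. HB_4(17) = 4^2 + 1. Bump = 26. G_1 = 25.
G_1 = 25. HB_5(25) = 5^2. Bump = 36. G_2 = 35.
G_2 = 35. HB_6(35) = 5·6 + 5. Bump = 40. G_3 = 39.

40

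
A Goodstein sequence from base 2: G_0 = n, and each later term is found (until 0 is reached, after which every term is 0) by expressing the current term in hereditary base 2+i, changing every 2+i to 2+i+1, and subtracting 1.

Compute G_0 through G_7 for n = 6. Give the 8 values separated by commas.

[0] 6 ≡ 2^2 + 2 (base 2). Lift 3: 30. −1: 29.
[1] 29 ≡ 3^3 + 2 (base 3). Lift 4: 258. −1: 257.
[2] 257 ≡ 4^4 + 1 (base 4). Lift 5: 3126. −1: 3125.
[3] 3125 ≡ 5^5 (base 5). Lift 6: 46656. −1: 46655.
[4] 46655 ≡ 5·6^5 + 5·6^4 + 5·6^3 + 5·6^2 + 5·6 + 5 (base 6). Lift 7: 98040. −1: 98039.
[5] 98039 ≡ 5·7^5 + 5·7^4 + 5·7^3 + 5·7^2 + 5·7 + 4 (base 7). Lift 8: 187244. −1: 187243.
[6] 187243 ≡ 5·8^5 + 5·8^4 + 5·8^3 + 5·8^2 + 5·8 + 3 (base 8). Lift 9: 332148. −1: 332147.

6, 29, 257, 3125, 46655, 98039, 187243, 332147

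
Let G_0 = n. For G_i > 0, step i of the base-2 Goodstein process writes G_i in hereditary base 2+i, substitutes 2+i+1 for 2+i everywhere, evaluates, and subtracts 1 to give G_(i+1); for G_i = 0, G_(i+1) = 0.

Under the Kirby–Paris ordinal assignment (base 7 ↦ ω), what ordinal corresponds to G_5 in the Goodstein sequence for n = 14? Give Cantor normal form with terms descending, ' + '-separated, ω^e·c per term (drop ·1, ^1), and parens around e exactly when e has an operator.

[0] 14 ≡ 2^(2 + 1) + 2^2 + 2 (base 2). Lift 3: 111. −1: 110.
[1] 110 ≡ 3^(3 + 1) + 3^3 + 2 (base 3). Lift 4: 1282. −1: 1281.
[2] 1281 ≡ 4^(4 + 1) + 4^4 + 1 (base 4). Lift 5: 18751. −1: 18750.
[3] 18750 ≡ 5^(5 + 1) + 5^5 (base 5). Lift 6: 326592. −1: 326591.
[4] 326591 ≡ 6^(6 + 1) + 5·6^5 + 5·6^4 + 5·6^3 + 5·6^2 + 5·6 + 5 (base 6). Lift 7: 5862841. −1: 5862840.
[5] 5862840 ≡ 7^(7 + 1) + 5·7^5 + 5·7^4 + 5·7^3 + 5·7^2 + 5·7 + 4 (base 7). Lift 8: 134404972. −1: 134404971.

ω^(ω + 1) + ω^5·5 + ω^4·5 + ω^3·5 + ω^2·5 + ω·5 + 4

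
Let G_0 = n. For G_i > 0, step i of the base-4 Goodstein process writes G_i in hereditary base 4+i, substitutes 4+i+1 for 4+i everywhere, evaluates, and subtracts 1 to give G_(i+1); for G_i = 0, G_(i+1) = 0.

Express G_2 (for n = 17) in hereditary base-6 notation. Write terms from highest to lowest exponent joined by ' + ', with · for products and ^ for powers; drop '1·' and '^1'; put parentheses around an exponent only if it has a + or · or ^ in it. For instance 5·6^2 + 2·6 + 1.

i=0: 17 = 4^2 + 1 (b=4); 4→5: 5^2 + 1 = 26; 26−1 = 25
i=1: 25 = 5^2 (b=5); 5→6: 6^2 = 36; 36−1 = 35
i=2: 35 = 5·6 + 5 (b=6); 6→7: 5·7 + 5 = 40; 40−1 = 39

5·6 + 5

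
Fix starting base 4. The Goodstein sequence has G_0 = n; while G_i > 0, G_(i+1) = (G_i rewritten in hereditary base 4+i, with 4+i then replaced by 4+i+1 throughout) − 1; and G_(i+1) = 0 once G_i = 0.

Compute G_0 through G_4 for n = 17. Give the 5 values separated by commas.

step 0: 17 = 4^2 + 1; sub 5 for 4: 5^2 + 1; = 26; G_1 = 26−1 = 25
step 1: 25 = 5^2; sub 6 for 5: 6^2; = 36; G_2 = 36−1 = 35
step 2: 35 = 5·6 + 5; sub 7 for 6: 5·7 + 5; = 40; G_3 = 40−1 = 39
step 3: 39 = 5·7 + 4; sub 8 for 7: 5·8 + 4; = 44; G_4 = 44−1 = 43

17, 25, 35, 39, 43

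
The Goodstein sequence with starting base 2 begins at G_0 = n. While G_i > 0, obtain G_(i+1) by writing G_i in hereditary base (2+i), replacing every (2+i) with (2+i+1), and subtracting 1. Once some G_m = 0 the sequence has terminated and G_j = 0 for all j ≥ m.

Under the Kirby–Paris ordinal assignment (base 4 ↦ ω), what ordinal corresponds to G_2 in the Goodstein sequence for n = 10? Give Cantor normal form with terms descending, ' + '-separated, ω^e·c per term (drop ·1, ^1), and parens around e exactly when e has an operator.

ω^(ω + 1) + 1

G_0 = 10. HB_2(10) = 2^(2 + 1) + 2. Bump = 84. G_1 = 83.
G_1 = 83. HB_3(83) = 3^(3 + 1) + 2. Bump = 1026. G_2 = 1025.
G_2 = 1025. HB_4(1025) = 4^(4 + 1) + 1. Bump = 15626. G_3 = 15625.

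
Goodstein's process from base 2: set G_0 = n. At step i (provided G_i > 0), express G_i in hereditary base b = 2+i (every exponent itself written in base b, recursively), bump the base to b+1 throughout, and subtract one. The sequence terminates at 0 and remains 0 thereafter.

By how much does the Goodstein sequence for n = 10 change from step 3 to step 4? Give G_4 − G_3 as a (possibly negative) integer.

i=0: 10 = 2^(2 + 1) + 2 (b=2); 2→3: 3^(3 + 1) + 3 = 84; 84−1 = 83
i=1: 83 = 3^(3 + 1) + 2 (b=3); 3→4: 4^(4 + 1) + 2 = 1026; 1026−1 = 1025
i=2: 1025 = 4^(4 + 1) + 1 (b=4); 4→5: 5^(5 + 1) + 1 = 15626; 15626−1 = 15625
i=3: 15625 = 5^(5 + 1) (b=5); 5→6: 6^(6 + 1) = 279936; 279936−1 = 279935

264310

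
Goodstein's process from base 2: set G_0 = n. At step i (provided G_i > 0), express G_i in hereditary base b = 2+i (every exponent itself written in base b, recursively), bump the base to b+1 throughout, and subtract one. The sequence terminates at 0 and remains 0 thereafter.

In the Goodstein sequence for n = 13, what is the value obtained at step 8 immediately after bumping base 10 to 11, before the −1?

G_0 = 13. HB_2(13) = 2^(2 + 1) + 2^2 + 1. Bump = 109. G_1 = 108.
G_1 = 108. HB_3(108) = 3^(3 + 1) + 3^3. Bump = 1280. G_2 = 1279.
G_2 = 1279. HB_4(1279) = 4^(4 + 1) + 3·4^3 + 3·4^2 + 3·4 + 3. Bump = 16093. G_3 = 16092.
G_3 = 16092. HB_5(16092) = 5^(5 + 1) + 3·5^3 + 3·5^2 + 3·5 + 2. Bump = 280712. G_4 = 280711.
G_4 = 280711. HB_6(280711) = 6^(6 + 1) + 3·6^3 + 3·6^2 + 3·6 + 1. Bump = 5765999. G_5 = 5765998.
G_5 = 5765998. HB_7(5765998) = 7^(7 + 1) + 3·7^3 + 3·7^2 + 3·7. Bump = 134219480. G_6 = 134219479.
G_6 = 134219479. HB_8(134219479) = 8^(8 + 1) + 3·8^3 + 3·8^2 + 2·8 + 7. Bump = 3486786856. G_7 = 3486786855.
G_7 = 3486786855. HB_9(3486786855) = 9^(9 + 1) + 3·9^3 + 3·9^2 + 2·9 + 6. Bump = 100000003326. G_8 = 100000003325.

3138428381104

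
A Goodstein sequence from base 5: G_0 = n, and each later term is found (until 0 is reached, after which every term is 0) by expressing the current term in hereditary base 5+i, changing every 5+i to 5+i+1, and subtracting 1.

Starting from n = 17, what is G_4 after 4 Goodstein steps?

G_0=17  [base 5] 3·5 + 2  →[5↦6]→  3·6 + 2 = 20  −1 ⇒ G_1=19
G_1=19  [base 6] 3·6 + 1  →[6↦7]→  3·7 + 1 = 22  −1 ⇒ G_2=21
G_2=21  [base 7] 3·7  →[7↦8]→  3·8 = 24  −1 ⇒ G_3=23
G_3=23  [base 8] 2·8 + 7  →[8↦9]→  2·9 + 7 = 25  −1 ⇒ G_4=24
G_4=24  [base 9] 2·9 + 6  →[9↦10]→  2·10 + 6 = 26  −1 ⇒ G_5=25

24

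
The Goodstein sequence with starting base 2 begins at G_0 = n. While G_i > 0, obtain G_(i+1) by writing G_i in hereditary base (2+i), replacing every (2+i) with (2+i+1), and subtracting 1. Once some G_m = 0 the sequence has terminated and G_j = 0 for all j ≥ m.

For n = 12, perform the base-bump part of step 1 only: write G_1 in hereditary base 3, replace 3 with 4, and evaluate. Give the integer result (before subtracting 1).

1066

G_0=12  [base 2] 2^(2 + 1) + 2^2  →[2↦3]→  3^(3 + 1) + 3^3 = 108  −1 ⇒ G_1=107
G_1=107  [base 3] 3^(3 + 1) + 2·3^2 + 2·3 + 2  →[3↦4]→  4^(4 + 1) + 2·4^2 + 2·4 + 2 = 1066  −1 ⇒ G_2=1065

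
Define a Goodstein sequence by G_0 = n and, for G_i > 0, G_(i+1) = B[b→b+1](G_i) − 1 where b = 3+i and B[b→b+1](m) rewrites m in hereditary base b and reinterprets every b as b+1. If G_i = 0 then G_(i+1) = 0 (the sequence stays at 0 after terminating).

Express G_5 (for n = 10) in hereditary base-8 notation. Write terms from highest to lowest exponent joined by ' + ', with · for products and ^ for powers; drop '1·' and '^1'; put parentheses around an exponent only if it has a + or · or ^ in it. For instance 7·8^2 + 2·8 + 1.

4·8 + 1

G_0=10  [base 3] 3^2 + 1  →[3↦4]→  4^2 + 1 = 17  −1 ⇒ G_1=16
G_1=16  [base 4] 4^2  →[4↦5]→  5^2 = 25  −1 ⇒ G_2=24
G_2=24  [base 5] 4·5 + 4  →[5↦6]→  4·6 + 4 = 28  −1 ⇒ G_3=27
G_3=27  [base 6] 4·6 + 3  →[6↦7]→  4·7 + 3 = 31  −1 ⇒ G_4=30
G_4=30  [base 7] 4·7 + 2  →[7↦8]→  4·8 + 2 = 34  −1 ⇒ G_5=33
G_5=33  [base 8] 4·8 + 1  →[8↦9]→  4·9 + 1 = 37  −1 ⇒ G_6=36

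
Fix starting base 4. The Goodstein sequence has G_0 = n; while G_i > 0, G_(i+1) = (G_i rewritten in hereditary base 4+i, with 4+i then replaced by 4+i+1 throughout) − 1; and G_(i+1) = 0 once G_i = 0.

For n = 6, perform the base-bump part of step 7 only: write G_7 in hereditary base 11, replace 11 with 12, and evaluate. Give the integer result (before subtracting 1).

[0] 6 ≡ 4 + 2 (base 4). Lift 5: 7. −1: 6.
[1] 6 ≡ 5 + 1 (base 5). Lift 6: 7. −1: 6.
[2] 6 ≡ 6 (base 6). Lift 7: 7. −1: 6.
[3] 6 ≡ 6 (base 7). Lift 8: 6. −1: 5.
[4] 5 ≡ 5 (base 8). Lift 9: 5. −1: 4.
[5] 4 ≡ 4 (base 9). Lift 10: 4. −1: 3.
[6] 3 ≡ 3 (base 10). Lift 11: 3. −1: 2.
[7] 2 ≡ 2 (base 11). Lift 12: 2. −1: 1.

2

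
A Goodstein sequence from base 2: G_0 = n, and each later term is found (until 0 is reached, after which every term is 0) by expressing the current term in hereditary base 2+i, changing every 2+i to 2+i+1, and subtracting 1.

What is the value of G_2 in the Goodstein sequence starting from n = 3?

3

G_0=3  [base 2] 2 + 1  →[2↦3]→  3 + 1 = 4  −1 ⇒ G_1=3
G_1=3  [base 3] 3  →[3↦4]→  4 = 4  −1 ⇒ G_2=3
G_2=3  [base 4] 3  →[4↦5]→  3 = 3  −1 ⇒ G_3=2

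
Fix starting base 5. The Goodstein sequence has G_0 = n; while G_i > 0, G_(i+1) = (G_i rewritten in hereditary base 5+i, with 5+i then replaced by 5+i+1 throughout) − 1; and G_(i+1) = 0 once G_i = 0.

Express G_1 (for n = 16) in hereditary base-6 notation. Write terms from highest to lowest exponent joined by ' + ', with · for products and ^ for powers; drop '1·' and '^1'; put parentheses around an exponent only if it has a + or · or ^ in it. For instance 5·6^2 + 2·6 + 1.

3·6

[0] 16 ≡ 3·5 + 1 (base 5). Lift 6: 19. −1: 18.
[1] 18 ≡ 3·6 (base 6). Lift 7: 21. −1: 20.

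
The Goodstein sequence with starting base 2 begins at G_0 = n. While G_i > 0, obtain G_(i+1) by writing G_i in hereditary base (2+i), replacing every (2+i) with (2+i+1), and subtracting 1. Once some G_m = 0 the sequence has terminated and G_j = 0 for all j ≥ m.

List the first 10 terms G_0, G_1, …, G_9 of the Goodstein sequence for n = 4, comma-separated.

[0] 4 ≡ 2^2 (base 2). Lift 3: 27. −1: 26.
[1] 26 ≡ 2·3^2 + 2·3 + 2 (base 3). Lift 4: 42. −1: 41.
[2] 41 ≡ 2·4^2 + 2·4 + 1 (base 4). Lift 5: 61. −1: 60.
[3] 60 ≡ 2·5^2 + 2·5 (base 5). Lift 6: 84. −1: 83.
[4] 83 ≡ 2·6^2 + 6 + 5 (base 6). Lift 7: 110. −1: 109.
[5] 109 ≡ 2·7^2 + 7 + 4 (base 7). Lift 8: 140. −1: 139.
[6] 139 ≡ 2·8^2 + 8 + 3 (base 8). Lift 9: 174. −1: 173.
[7] 173 ≡ 2·9^2 + 9 + 2 (base 9). Lift 10: 212. −1: 211.
[8] 211 ≡ 2·10^2 + 10 + 1 (base 10). Lift 11: 254. −1: 253.

4, 26, 41, 60, 83, 109, 139, 173, 211, 253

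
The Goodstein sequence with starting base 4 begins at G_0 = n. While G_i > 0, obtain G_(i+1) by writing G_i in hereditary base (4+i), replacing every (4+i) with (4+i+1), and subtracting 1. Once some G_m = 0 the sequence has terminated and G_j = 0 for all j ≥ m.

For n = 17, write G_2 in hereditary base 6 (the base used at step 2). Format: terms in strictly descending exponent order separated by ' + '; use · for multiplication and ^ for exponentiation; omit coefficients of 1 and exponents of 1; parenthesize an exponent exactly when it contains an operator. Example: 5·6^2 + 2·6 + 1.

[0] 17 ≡ 4^2 + 1 (base 4). Lift 5: 26. −1: 25.
[1] 25 ≡ 5^2 (base 5). Lift 6: 36. −1: 35.
[2] 35 ≡ 5·6 + 5 (base 6). Lift 7: 40. −1: 39.

5·6 + 5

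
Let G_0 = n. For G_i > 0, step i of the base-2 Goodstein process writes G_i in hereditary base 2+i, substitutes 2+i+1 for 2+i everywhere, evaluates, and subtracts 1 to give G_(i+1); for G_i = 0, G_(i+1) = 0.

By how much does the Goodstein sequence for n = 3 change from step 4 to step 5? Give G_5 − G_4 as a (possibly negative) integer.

-1

3 —HB2→ 2 + 1 —bump→ 3 + 1 = 4 —(−1)→ 3
3 —HB3→ 3 —bump→ 4 = 4 —(−1)→ 3
3 —HB4→ 3 —bump→ 3 = 3 —(−1)→ 2
2 —HB5→ 2 —bump→ 2 = 2 —(−1)→ 1
1 —HB6→ 1 —bump→ 1 = 1 —(−1)→ 0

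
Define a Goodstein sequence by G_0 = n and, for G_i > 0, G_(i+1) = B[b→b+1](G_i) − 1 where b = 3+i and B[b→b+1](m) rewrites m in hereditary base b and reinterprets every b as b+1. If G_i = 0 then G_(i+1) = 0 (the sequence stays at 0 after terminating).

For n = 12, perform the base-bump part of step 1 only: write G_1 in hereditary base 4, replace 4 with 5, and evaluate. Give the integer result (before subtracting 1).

28

step 0: 12 = 3^2 + 3; sub 4 for 3: 4^2 + 4; = 20; G_1 = 20−1 = 19
step 1: 19 = 4^2 + 3; sub 5 for 4: 5^2 + 3; = 28; G_2 = 28−1 = 27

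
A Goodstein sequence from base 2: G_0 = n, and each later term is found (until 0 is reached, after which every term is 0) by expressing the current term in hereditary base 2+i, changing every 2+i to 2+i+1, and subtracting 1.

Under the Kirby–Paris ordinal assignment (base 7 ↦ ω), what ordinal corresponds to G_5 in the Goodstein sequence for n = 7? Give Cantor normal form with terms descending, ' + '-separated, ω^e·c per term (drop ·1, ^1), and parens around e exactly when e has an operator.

G_0 = 7. HB_2(7) = 2^2 + 2 + 1. Bump = 31. G_1 = 30.
G_1 = 30. HB_3(30) = 3^3 + 3. Bump = 260. G_2 = 259.
G_2 = 259. HB_4(259) = 4^4 + 3. Bump = 3128. G_3 = 3127.
G_3 = 3127. HB_5(3127) = 5^5 + 2. Bump = 46658. G_4 = 46657.
G_4 = 46657. HB_6(46657) = 6^6 + 1. Bump = 823544. G_5 = 823543.
G_5 = 823543. HB_7(823543) = 7^7. Bump = 16777216. G_6 = 16777215.

ω^ω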